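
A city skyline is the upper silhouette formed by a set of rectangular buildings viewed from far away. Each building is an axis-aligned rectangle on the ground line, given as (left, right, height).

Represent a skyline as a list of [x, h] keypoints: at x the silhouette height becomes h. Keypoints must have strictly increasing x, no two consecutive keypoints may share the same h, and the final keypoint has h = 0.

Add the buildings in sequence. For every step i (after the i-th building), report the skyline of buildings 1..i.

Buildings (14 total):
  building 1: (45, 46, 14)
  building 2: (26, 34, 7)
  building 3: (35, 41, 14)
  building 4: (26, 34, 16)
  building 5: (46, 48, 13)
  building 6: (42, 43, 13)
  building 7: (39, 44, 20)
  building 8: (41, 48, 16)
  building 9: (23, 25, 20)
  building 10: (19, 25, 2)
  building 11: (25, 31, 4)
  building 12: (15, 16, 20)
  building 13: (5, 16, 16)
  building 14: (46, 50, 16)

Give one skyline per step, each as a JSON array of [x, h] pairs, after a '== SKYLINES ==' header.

== SKYLINES ==
[[45,14],[46,0]]
[[26,7],[34,0],[45,14],[46,0]]
[[26,7],[34,0],[35,14],[41,0],[45,14],[46,0]]
[[26,16],[34,0],[35,14],[41,0],[45,14],[46,0]]
[[26,16],[34,0],[35,14],[41,0],[45,14],[46,13],[48,0]]
[[26,16],[34,0],[35,14],[41,0],[42,13],[43,0],[45,14],[46,13],[48,0]]
[[26,16],[34,0],[35,14],[39,20],[44,0],[45,14],[46,13],[48,0]]
[[26,16],[34,0],[35,14],[39,20],[44,16],[48,0]]
[[23,20],[25,0],[26,16],[34,0],[35,14],[39,20],[44,16],[48,0]]
[[19,2],[23,20],[25,0],[26,16],[34,0],[35,14],[39,20],[44,16],[48,0]]
[[19,2],[23,20],[25,4],[26,16],[34,0],[35,14],[39,20],[44,16],[48,0]]
[[15,20],[16,0],[19,2],[23,20],[25,4],[26,16],[34,0],[35,14],[39,20],[44,16],[48,0]]
[[5,16],[15,20],[16,0],[19,2],[23,20],[25,4],[26,16],[34,0],[35,14],[39,20],[44,16],[48,0]]
[[5,16],[15,20],[16,0],[19,2],[23,20],[25,4],[26,16],[34,0],[35,14],[39,20],[44,16],[50,0]]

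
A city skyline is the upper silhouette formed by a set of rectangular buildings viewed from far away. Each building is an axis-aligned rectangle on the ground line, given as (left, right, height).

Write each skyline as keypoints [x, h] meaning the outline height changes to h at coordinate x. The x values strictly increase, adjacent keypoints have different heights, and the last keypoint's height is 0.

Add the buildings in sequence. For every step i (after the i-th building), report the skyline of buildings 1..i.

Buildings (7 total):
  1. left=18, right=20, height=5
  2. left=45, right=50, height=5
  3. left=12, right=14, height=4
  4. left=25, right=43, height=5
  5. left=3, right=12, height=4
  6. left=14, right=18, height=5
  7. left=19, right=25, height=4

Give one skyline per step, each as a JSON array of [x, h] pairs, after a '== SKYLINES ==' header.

== SKYLINES ==
[[18,5],[20,0]]
[[18,5],[20,0],[45,5],[50,0]]
[[12,4],[14,0],[18,5],[20,0],[45,5],[50,0]]
[[12,4],[14,0],[18,5],[20,0],[25,5],[43,0],[45,5],[50,0]]
[[3,4],[14,0],[18,5],[20,0],[25,5],[43,0],[45,5],[50,0]]
[[3,4],[14,5],[20,0],[25,5],[43,0],[45,5],[50,0]]
[[3,4],[14,5],[20,4],[25,5],[43,0],[45,5],[50,0]]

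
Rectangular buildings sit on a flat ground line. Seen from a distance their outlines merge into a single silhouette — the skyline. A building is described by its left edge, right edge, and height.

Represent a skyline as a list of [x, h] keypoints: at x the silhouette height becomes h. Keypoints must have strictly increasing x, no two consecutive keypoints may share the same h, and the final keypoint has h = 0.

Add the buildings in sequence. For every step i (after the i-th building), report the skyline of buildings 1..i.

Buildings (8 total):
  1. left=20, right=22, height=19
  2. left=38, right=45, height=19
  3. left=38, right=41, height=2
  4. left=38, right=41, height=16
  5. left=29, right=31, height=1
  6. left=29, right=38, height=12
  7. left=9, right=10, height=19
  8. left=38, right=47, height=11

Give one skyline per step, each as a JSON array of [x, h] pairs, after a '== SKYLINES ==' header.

== SKYLINES ==
[[20,19],[22,0]]
[[20,19],[22,0],[38,19],[45,0]]
[[20,19],[22,0],[38,19],[45,0]]
[[20,19],[22,0],[38,19],[45,0]]
[[20,19],[22,0],[29,1],[31,0],[38,19],[45,0]]
[[20,19],[22,0],[29,12],[38,19],[45,0]]
[[9,19],[10,0],[20,19],[22,0],[29,12],[38,19],[45,0]]
[[9,19],[10,0],[20,19],[22,0],[29,12],[38,19],[45,11],[47,0]]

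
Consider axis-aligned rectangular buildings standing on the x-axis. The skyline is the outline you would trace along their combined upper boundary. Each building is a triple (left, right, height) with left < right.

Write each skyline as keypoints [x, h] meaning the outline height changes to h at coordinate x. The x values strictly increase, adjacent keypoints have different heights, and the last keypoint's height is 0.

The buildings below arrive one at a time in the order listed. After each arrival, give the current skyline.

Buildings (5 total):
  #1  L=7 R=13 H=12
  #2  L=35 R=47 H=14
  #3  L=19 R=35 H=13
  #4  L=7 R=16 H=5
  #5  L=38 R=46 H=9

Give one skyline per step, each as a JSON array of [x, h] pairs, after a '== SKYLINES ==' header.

== SKYLINES ==
[[7,12],[13,0]]
[[7,12],[13,0],[35,14],[47,0]]
[[7,12],[13,0],[19,13],[35,14],[47,0]]
[[7,12],[13,5],[16,0],[19,13],[35,14],[47,0]]
[[7,12],[13,5],[16,0],[19,13],[35,14],[47,0]]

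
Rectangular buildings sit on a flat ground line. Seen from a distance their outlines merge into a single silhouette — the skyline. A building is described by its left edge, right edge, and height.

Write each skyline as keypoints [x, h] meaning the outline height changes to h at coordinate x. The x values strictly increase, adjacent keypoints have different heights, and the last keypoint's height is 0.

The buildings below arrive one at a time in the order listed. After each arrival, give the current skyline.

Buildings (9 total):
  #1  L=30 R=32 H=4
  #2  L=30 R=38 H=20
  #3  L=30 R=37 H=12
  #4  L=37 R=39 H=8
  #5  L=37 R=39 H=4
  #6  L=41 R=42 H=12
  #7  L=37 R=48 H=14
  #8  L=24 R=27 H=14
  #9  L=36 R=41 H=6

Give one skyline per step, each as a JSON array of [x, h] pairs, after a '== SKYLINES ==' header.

== SKYLINES ==
[[30,4],[32,0]]
[[30,20],[38,0]]
[[30,20],[38,0]]
[[30,20],[38,8],[39,0]]
[[30,20],[38,8],[39,0]]
[[30,20],[38,8],[39,0],[41,12],[42,0]]
[[30,20],[38,14],[48,0]]
[[24,14],[27,0],[30,20],[38,14],[48,0]]
[[24,14],[27,0],[30,20],[38,14],[48,0]]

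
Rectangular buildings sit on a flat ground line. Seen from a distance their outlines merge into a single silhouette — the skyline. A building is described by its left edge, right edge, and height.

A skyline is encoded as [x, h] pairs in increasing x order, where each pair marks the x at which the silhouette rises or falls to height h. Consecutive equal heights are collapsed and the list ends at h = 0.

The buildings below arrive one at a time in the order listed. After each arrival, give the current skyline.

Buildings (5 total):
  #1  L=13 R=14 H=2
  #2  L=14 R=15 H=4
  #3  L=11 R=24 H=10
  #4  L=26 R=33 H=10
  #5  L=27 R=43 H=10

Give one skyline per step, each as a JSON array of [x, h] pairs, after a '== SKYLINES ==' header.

== SKYLINES ==
[[13,2],[14,0]]
[[13,2],[14,4],[15,0]]
[[11,10],[24,0]]
[[11,10],[24,0],[26,10],[33,0]]
[[11,10],[24,0],[26,10],[43,0]]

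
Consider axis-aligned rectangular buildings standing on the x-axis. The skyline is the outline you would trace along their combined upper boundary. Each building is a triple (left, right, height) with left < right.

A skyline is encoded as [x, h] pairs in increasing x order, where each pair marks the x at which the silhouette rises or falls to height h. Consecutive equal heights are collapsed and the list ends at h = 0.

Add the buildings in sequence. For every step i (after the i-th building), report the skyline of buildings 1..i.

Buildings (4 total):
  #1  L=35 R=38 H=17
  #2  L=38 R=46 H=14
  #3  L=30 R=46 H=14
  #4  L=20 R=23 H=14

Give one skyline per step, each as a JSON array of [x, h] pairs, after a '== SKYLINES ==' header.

== SKYLINES ==
[[35,17],[38,0]]
[[35,17],[38,14],[46,0]]
[[30,14],[35,17],[38,14],[46,0]]
[[20,14],[23,0],[30,14],[35,17],[38,14],[46,0]]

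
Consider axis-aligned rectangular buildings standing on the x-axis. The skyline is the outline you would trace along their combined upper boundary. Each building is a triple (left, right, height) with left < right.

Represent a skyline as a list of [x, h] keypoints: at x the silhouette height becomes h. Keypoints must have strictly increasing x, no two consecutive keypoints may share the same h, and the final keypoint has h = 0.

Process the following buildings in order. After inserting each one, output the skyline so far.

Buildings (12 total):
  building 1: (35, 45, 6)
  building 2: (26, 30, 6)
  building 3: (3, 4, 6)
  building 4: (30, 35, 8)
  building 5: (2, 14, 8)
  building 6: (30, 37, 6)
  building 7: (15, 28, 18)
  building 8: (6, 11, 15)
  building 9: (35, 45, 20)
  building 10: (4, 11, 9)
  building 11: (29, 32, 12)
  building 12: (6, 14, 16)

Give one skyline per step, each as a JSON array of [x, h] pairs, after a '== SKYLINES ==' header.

== SKYLINES ==
[[35,6],[45,0]]
[[26,6],[30,0],[35,6],[45,0]]
[[3,6],[4,0],[26,6],[30,0],[35,6],[45,0]]
[[3,6],[4,0],[26,6],[30,8],[35,6],[45,0]]
[[2,8],[14,0],[26,6],[30,8],[35,6],[45,0]]
[[2,8],[14,0],[26,6],[30,8],[35,6],[45,0]]
[[2,8],[14,0],[15,18],[28,6],[30,8],[35,6],[45,0]]
[[2,8],[6,15],[11,8],[14,0],[15,18],[28,6],[30,8],[35,6],[45,0]]
[[2,8],[6,15],[11,8],[14,0],[15,18],[28,6],[30,8],[35,20],[45,0]]
[[2,8],[4,9],[6,15],[11,8],[14,0],[15,18],[28,6],[30,8],[35,20],[45,0]]
[[2,8],[4,9],[6,15],[11,8],[14,0],[15,18],[28,6],[29,12],[32,8],[35,20],[45,0]]
[[2,8],[4,9],[6,16],[14,0],[15,18],[28,6],[29,12],[32,8],[35,20],[45,0]]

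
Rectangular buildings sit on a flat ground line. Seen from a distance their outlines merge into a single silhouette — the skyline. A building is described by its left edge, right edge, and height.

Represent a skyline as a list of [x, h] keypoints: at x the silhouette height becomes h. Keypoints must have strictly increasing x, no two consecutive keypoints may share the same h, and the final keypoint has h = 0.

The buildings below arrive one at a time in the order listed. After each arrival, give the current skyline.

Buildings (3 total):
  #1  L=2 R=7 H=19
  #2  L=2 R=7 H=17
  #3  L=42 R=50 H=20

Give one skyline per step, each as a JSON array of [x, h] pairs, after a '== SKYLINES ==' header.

== SKYLINES ==
[[2,19],[7,0]]
[[2,19],[7,0]]
[[2,19],[7,0],[42,20],[50,0]]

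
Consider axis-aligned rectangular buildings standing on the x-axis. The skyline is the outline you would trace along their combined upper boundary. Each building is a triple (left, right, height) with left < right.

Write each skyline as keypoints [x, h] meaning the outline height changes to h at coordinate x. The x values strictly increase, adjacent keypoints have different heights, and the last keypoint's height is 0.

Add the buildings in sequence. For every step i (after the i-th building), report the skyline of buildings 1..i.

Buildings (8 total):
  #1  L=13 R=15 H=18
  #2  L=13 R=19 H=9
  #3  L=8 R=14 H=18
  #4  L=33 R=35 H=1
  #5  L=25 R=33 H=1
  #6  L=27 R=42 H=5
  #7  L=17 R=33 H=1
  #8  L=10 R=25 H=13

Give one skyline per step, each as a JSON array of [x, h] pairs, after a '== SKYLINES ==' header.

== SKYLINES ==
[[13,18],[15,0]]
[[13,18],[15,9],[19,0]]
[[8,18],[15,9],[19,0]]
[[8,18],[15,9],[19,0],[33,1],[35,0]]
[[8,18],[15,9],[19,0],[25,1],[35,0]]
[[8,18],[15,9],[19,0],[25,1],[27,5],[42,0]]
[[8,18],[15,9],[19,1],[27,5],[42,0]]
[[8,18],[15,13],[25,1],[27,5],[42,0]]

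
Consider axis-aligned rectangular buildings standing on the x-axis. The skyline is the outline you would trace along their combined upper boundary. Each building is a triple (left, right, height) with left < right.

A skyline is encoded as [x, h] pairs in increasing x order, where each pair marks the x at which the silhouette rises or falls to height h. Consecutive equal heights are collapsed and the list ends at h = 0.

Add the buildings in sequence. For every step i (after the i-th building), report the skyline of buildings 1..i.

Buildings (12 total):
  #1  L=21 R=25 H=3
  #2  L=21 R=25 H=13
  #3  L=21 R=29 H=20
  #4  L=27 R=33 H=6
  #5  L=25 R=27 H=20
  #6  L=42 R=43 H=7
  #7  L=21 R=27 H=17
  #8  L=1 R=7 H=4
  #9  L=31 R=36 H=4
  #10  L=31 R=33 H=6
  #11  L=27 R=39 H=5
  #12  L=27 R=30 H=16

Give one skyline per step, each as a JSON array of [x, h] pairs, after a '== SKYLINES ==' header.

== SKYLINES ==
[[21,3],[25,0]]
[[21,13],[25,0]]
[[21,20],[29,0]]
[[21,20],[29,6],[33,0]]
[[21,20],[29,6],[33,0]]
[[21,20],[29,6],[33,0],[42,7],[43,0]]
[[21,20],[29,6],[33,0],[42,7],[43,0]]
[[1,4],[7,0],[21,20],[29,6],[33,0],[42,7],[43,0]]
[[1,4],[7,0],[21,20],[29,6],[33,4],[36,0],[42,7],[43,0]]
[[1,4],[7,0],[21,20],[29,6],[33,4],[36,0],[42,7],[43,0]]
[[1,4],[7,0],[21,20],[29,6],[33,5],[39,0],[42,7],[43,0]]
[[1,4],[7,0],[21,20],[29,16],[30,6],[33,5],[39,0],[42,7],[43,0]]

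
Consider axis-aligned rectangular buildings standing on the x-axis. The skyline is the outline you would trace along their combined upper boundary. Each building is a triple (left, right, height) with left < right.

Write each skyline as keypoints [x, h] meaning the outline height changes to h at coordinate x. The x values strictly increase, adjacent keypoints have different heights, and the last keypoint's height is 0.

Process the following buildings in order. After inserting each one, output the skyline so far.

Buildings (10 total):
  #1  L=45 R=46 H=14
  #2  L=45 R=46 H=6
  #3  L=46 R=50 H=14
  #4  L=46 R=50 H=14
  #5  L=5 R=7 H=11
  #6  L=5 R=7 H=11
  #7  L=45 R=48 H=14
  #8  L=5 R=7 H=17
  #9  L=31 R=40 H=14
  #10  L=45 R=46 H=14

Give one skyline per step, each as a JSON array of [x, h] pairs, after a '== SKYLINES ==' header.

== SKYLINES ==
[[45,14],[46,0]]
[[45,14],[46,0]]
[[45,14],[50,0]]
[[45,14],[50,0]]
[[5,11],[7,0],[45,14],[50,0]]
[[5,11],[7,0],[45,14],[50,0]]
[[5,11],[7,0],[45,14],[50,0]]
[[5,17],[7,0],[45,14],[50,0]]
[[5,17],[7,0],[31,14],[40,0],[45,14],[50,0]]
[[5,17],[7,0],[31,14],[40,0],[45,14],[50,0]]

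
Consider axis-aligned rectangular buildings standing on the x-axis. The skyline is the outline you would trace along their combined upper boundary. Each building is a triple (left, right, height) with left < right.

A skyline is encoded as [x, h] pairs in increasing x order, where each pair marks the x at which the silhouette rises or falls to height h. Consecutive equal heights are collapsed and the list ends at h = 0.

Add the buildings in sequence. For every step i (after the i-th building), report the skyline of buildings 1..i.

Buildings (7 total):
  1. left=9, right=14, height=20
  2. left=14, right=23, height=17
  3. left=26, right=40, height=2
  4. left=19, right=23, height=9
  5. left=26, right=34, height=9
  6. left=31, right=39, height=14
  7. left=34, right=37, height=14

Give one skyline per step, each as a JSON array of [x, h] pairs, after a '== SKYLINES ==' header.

== SKYLINES ==
[[9,20],[14,0]]
[[9,20],[14,17],[23,0]]
[[9,20],[14,17],[23,0],[26,2],[40,0]]
[[9,20],[14,17],[23,0],[26,2],[40,0]]
[[9,20],[14,17],[23,0],[26,9],[34,2],[40,0]]
[[9,20],[14,17],[23,0],[26,9],[31,14],[39,2],[40,0]]
[[9,20],[14,17],[23,0],[26,9],[31,14],[39,2],[40,0]]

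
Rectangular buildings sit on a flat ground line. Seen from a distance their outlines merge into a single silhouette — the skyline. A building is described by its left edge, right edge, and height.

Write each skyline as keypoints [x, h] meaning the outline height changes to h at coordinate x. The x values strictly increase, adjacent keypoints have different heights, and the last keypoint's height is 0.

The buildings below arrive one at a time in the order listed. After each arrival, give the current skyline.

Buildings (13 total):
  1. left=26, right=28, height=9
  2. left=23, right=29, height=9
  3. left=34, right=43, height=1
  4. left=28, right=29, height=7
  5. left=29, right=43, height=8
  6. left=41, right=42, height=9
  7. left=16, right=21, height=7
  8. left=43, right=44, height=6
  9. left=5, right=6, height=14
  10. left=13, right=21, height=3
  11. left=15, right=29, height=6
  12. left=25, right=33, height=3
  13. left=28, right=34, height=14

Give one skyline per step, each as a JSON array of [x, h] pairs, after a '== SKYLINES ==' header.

== SKYLINES ==
[[26,9],[28,0]]
[[23,9],[29,0]]
[[23,9],[29,0],[34,1],[43,0]]
[[23,9],[29,0],[34,1],[43,0]]
[[23,9],[29,8],[43,0]]
[[23,9],[29,8],[41,9],[42,8],[43,0]]
[[16,7],[21,0],[23,9],[29,8],[41,9],[42,8],[43,0]]
[[16,7],[21,0],[23,9],[29,8],[41,9],[42,8],[43,6],[44,0]]
[[5,14],[6,0],[16,7],[21,0],[23,9],[29,8],[41,9],[42,8],[43,6],[44,0]]
[[5,14],[6,0],[13,3],[16,7],[21,0],[23,9],[29,8],[41,9],[42,8],[43,6],[44,0]]
[[5,14],[6,0],[13,3],[15,6],[16,7],[21,6],[23,9],[29,8],[41,9],[42,8],[43,6],[44,0]]
[[5,14],[6,0],[13,3],[15,6],[16,7],[21,6],[23,9],[29,8],[41,9],[42,8],[43,6],[44,0]]
[[5,14],[6,0],[13,3],[15,6],[16,7],[21,6],[23,9],[28,14],[34,8],[41,9],[42,8],[43,6],[44,0]]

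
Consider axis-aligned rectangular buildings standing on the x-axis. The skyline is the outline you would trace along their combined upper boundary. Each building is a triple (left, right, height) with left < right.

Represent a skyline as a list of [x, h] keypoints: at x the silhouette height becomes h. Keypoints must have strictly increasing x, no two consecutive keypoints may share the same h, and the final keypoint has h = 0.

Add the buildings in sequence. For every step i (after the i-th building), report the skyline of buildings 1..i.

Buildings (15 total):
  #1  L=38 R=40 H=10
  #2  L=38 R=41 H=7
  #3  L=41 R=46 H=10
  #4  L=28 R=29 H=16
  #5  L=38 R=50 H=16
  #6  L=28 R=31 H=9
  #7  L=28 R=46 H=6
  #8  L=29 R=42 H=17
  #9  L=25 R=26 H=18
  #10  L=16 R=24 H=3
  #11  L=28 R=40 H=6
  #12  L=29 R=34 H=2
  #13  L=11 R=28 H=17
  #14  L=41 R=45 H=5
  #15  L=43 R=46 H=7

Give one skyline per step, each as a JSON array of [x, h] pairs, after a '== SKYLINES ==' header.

== SKYLINES ==
[[38,10],[40,0]]
[[38,10],[40,7],[41,0]]
[[38,10],[40,7],[41,10],[46,0]]
[[28,16],[29,0],[38,10],[40,7],[41,10],[46,0]]
[[28,16],[29,0],[38,16],[50,0]]
[[28,16],[29,9],[31,0],[38,16],[50,0]]
[[28,16],[29,9],[31,6],[38,16],[50,0]]
[[28,16],[29,17],[42,16],[50,0]]
[[25,18],[26,0],[28,16],[29,17],[42,16],[50,0]]
[[16,3],[24,0],[25,18],[26,0],[28,16],[29,17],[42,16],[50,0]]
[[16,3],[24,0],[25,18],[26,0],[28,16],[29,17],[42,16],[50,0]]
[[16,3],[24,0],[25,18],[26,0],[28,16],[29,17],[42,16],[50,0]]
[[11,17],[25,18],[26,17],[28,16],[29,17],[42,16],[50,0]]
[[11,17],[25,18],[26,17],[28,16],[29,17],[42,16],[50,0]]
[[11,17],[25,18],[26,17],[28,16],[29,17],[42,16],[50,0]]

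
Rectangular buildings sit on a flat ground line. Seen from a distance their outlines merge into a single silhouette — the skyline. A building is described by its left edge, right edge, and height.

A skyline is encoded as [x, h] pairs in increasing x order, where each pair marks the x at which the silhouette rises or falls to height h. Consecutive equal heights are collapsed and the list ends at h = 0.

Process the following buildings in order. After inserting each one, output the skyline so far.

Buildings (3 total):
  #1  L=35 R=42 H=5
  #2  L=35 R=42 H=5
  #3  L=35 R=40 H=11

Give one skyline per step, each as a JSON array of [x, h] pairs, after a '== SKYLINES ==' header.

== SKYLINES ==
[[35,5],[42,0]]
[[35,5],[42,0]]
[[35,11],[40,5],[42,0]]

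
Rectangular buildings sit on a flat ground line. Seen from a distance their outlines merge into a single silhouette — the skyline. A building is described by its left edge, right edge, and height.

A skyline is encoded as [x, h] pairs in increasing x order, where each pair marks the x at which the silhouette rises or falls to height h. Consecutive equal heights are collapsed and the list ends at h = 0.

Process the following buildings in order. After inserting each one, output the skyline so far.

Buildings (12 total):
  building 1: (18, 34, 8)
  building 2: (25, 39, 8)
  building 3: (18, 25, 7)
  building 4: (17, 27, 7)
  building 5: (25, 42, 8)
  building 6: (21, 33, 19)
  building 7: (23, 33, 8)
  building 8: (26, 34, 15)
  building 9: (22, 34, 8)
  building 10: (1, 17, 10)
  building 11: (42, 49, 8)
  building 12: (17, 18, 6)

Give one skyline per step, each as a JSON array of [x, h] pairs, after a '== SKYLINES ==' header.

== SKYLINES ==
[[18,8],[34,0]]
[[18,8],[39,0]]
[[18,8],[39,0]]
[[17,7],[18,8],[39,0]]
[[17,7],[18,8],[42,0]]
[[17,7],[18,8],[21,19],[33,8],[42,0]]
[[17,7],[18,8],[21,19],[33,8],[42,0]]
[[17,7],[18,8],[21,19],[33,15],[34,8],[42,0]]
[[17,7],[18,8],[21,19],[33,15],[34,8],[42,0]]
[[1,10],[17,7],[18,8],[21,19],[33,15],[34,8],[42,0]]
[[1,10],[17,7],[18,8],[21,19],[33,15],[34,8],[49,0]]
[[1,10],[17,7],[18,8],[21,19],[33,15],[34,8],[49,0]]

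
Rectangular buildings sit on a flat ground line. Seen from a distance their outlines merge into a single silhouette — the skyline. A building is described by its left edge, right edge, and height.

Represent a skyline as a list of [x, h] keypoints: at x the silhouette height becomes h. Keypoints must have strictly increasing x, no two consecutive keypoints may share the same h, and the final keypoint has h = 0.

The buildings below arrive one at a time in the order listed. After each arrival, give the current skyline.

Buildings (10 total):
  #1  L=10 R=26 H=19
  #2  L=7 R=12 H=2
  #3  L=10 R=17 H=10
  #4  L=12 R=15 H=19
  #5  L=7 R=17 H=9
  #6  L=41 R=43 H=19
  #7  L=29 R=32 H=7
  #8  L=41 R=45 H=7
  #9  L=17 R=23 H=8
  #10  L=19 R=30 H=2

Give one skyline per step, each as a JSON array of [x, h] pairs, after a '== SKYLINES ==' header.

== SKYLINES ==
[[10,19],[26,0]]
[[7,2],[10,19],[26,0]]
[[7,2],[10,19],[26,0]]
[[7,2],[10,19],[26,0]]
[[7,9],[10,19],[26,0]]
[[7,9],[10,19],[26,0],[41,19],[43,0]]
[[7,9],[10,19],[26,0],[29,7],[32,0],[41,19],[43,0]]
[[7,9],[10,19],[26,0],[29,7],[32,0],[41,19],[43,7],[45,0]]
[[7,9],[10,19],[26,0],[29,7],[32,0],[41,19],[43,7],[45,0]]
[[7,9],[10,19],[26,2],[29,7],[32,0],[41,19],[43,7],[45,0]]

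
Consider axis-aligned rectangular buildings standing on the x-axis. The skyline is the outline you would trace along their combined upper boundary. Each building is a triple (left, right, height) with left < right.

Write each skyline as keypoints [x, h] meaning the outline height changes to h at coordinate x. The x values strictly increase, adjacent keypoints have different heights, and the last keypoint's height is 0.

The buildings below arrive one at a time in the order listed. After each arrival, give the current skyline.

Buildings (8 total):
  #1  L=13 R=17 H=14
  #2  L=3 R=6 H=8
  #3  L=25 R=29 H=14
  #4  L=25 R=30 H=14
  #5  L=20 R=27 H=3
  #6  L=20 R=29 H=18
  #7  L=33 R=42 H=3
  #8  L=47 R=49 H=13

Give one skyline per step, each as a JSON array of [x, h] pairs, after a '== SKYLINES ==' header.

== SKYLINES ==
[[13,14],[17,0]]
[[3,8],[6,0],[13,14],[17,0]]
[[3,8],[6,0],[13,14],[17,0],[25,14],[29,0]]
[[3,8],[6,0],[13,14],[17,0],[25,14],[30,0]]
[[3,8],[6,0],[13,14],[17,0],[20,3],[25,14],[30,0]]
[[3,8],[6,0],[13,14],[17,0],[20,18],[29,14],[30,0]]
[[3,8],[6,0],[13,14],[17,0],[20,18],[29,14],[30,0],[33,3],[42,0]]
[[3,8],[6,0],[13,14],[17,0],[20,18],[29,14],[30,0],[33,3],[42,0],[47,13],[49,0]]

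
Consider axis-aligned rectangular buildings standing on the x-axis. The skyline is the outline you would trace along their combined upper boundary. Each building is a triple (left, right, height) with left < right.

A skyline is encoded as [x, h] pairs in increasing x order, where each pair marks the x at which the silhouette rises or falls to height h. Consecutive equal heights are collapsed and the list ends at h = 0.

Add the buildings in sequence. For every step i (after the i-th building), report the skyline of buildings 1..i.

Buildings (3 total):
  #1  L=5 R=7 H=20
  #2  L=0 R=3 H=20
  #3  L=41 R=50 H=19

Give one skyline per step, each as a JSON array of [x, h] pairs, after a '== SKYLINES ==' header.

== SKYLINES ==
[[5,20],[7,0]]
[[0,20],[3,0],[5,20],[7,0]]
[[0,20],[3,0],[5,20],[7,0],[41,19],[50,0]]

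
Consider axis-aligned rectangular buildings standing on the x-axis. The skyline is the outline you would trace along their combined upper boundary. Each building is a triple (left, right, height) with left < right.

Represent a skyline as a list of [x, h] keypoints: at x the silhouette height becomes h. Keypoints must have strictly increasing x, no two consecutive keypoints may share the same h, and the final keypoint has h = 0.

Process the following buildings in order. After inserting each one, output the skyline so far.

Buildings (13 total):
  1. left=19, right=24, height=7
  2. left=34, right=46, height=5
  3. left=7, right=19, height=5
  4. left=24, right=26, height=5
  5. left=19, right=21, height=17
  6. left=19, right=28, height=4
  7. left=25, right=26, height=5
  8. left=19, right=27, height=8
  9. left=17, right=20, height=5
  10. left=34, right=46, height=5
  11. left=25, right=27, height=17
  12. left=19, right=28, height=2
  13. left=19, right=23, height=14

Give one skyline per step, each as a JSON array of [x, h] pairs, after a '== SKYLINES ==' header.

== SKYLINES ==
[[19,7],[24,0]]
[[19,7],[24,0],[34,5],[46,0]]
[[7,5],[19,7],[24,0],[34,5],[46,0]]
[[7,5],[19,7],[24,5],[26,0],[34,5],[46,0]]
[[7,5],[19,17],[21,7],[24,5],[26,0],[34,5],[46,0]]
[[7,5],[19,17],[21,7],[24,5],[26,4],[28,0],[34,5],[46,0]]
[[7,5],[19,17],[21,7],[24,5],[26,4],[28,0],[34,5],[46,0]]
[[7,5],[19,17],[21,8],[27,4],[28,0],[34,5],[46,0]]
[[7,5],[19,17],[21,8],[27,4],[28,0],[34,5],[46,0]]
[[7,5],[19,17],[21,8],[27,4],[28,0],[34,5],[46,0]]
[[7,5],[19,17],[21,8],[25,17],[27,4],[28,0],[34,5],[46,0]]
[[7,5],[19,17],[21,8],[25,17],[27,4],[28,0],[34,5],[46,0]]
[[7,5],[19,17],[21,14],[23,8],[25,17],[27,4],[28,0],[34,5],[46,0]]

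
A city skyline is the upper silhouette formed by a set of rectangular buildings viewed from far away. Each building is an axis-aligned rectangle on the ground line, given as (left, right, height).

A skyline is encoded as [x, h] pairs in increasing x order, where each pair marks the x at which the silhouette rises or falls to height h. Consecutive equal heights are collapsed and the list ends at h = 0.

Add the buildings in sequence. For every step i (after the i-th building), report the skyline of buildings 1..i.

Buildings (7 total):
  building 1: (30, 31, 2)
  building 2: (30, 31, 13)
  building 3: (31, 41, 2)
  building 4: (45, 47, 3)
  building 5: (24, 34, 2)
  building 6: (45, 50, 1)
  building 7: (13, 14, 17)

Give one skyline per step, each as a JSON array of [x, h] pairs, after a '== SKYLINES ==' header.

== SKYLINES ==
[[30,2],[31,0]]
[[30,13],[31,0]]
[[30,13],[31,2],[41,0]]
[[30,13],[31,2],[41,0],[45,3],[47,0]]
[[24,2],[30,13],[31,2],[41,0],[45,3],[47,0]]
[[24,2],[30,13],[31,2],[41,0],[45,3],[47,1],[50,0]]
[[13,17],[14,0],[24,2],[30,13],[31,2],[41,0],[45,3],[47,1],[50,0]]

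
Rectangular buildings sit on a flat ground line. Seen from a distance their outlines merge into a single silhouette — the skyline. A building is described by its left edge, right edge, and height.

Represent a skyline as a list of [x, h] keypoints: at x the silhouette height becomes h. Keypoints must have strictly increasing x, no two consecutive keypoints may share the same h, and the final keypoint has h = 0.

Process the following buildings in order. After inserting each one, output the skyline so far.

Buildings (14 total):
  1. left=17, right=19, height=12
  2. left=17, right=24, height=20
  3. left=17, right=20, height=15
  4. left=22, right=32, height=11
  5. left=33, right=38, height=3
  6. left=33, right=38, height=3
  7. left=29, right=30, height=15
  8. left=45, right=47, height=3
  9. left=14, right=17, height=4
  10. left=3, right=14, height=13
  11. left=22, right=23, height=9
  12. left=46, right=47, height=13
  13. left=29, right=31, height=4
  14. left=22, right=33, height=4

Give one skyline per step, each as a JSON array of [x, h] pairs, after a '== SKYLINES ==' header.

== SKYLINES ==
[[17,12],[19,0]]
[[17,20],[24,0]]
[[17,20],[24,0]]
[[17,20],[24,11],[32,0]]
[[17,20],[24,11],[32,0],[33,3],[38,0]]
[[17,20],[24,11],[32,0],[33,3],[38,0]]
[[17,20],[24,11],[29,15],[30,11],[32,0],[33,3],[38,0]]
[[17,20],[24,11],[29,15],[30,11],[32,0],[33,3],[38,0],[45,3],[47,0]]
[[14,4],[17,20],[24,11],[29,15],[30,11],[32,0],[33,3],[38,0],[45,3],[47,0]]
[[3,13],[14,4],[17,20],[24,11],[29,15],[30,11],[32,0],[33,3],[38,0],[45,3],[47,0]]
[[3,13],[14,4],[17,20],[24,11],[29,15],[30,11],[32,0],[33,3],[38,0],[45,3],[47,0]]
[[3,13],[14,4],[17,20],[24,11],[29,15],[30,11],[32,0],[33,3],[38,0],[45,3],[46,13],[47,0]]
[[3,13],[14,4],[17,20],[24,11],[29,15],[30,11],[32,0],[33,3],[38,0],[45,3],[46,13],[47,0]]
[[3,13],[14,4],[17,20],[24,11],[29,15],[30,11],[32,4],[33,3],[38,0],[45,3],[46,13],[47,0]]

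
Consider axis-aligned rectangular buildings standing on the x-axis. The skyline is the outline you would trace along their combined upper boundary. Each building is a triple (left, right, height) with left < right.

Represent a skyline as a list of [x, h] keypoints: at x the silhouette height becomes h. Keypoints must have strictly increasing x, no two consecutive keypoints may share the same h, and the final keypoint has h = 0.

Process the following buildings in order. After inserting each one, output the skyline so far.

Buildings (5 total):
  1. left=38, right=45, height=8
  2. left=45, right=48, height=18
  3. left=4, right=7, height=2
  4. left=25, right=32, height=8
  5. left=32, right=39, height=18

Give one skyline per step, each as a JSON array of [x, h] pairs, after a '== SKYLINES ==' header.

== SKYLINES ==
[[38,8],[45,0]]
[[38,8],[45,18],[48,0]]
[[4,2],[7,0],[38,8],[45,18],[48,0]]
[[4,2],[7,0],[25,8],[32,0],[38,8],[45,18],[48,0]]
[[4,2],[7,0],[25,8],[32,18],[39,8],[45,18],[48,0]]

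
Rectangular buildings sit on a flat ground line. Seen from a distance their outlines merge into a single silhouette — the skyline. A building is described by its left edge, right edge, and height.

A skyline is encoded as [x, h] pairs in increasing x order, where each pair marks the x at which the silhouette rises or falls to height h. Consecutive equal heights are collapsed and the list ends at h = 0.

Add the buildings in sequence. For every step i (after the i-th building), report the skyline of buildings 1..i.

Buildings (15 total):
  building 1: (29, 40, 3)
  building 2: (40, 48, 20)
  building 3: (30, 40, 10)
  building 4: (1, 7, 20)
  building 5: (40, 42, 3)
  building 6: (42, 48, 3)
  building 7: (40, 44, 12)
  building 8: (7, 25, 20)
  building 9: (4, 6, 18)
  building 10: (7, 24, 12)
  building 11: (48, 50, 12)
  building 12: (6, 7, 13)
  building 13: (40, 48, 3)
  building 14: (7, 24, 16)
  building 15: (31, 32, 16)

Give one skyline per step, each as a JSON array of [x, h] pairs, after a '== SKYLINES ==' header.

== SKYLINES ==
[[29,3],[40,0]]
[[29,3],[40,20],[48,0]]
[[29,3],[30,10],[40,20],[48,0]]
[[1,20],[7,0],[29,3],[30,10],[40,20],[48,0]]
[[1,20],[7,0],[29,3],[30,10],[40,20],[48,0]]
[[1,20],[7,0],[29,3],[30,10],[40,20],[48,0]]
[[1,20],[7,0],[29,3],[30,10],[40,20],[48,0]]
[[1,20],[25,0],[29,3],[30,10],[40,20],[48,0]]
[[1,20],[25,0],[29,3],[30,10],[40,20],[48,0]]
[[1,20],[25,0],[29,3],[30,10],[40,20],[48,0]]
[[1,20],[25,0],[29,3],[30,10],[40,20],[48,12],[50,0]]
[[1,20],[25,0],[29,3],[30,10],[40,20],[48,12],[50,0]]
[[1,20],[25,0],[29,3],[30,10],[40,20],[48,12],[50,0]]
[[1,20],[25,0],[29,3],[30,10],[40,20],[48,12],[50,0]]
[[1,20],[25,0],[29,3],[30,10],[31,16],[32,10],[40,20],[48,12],[50,0]]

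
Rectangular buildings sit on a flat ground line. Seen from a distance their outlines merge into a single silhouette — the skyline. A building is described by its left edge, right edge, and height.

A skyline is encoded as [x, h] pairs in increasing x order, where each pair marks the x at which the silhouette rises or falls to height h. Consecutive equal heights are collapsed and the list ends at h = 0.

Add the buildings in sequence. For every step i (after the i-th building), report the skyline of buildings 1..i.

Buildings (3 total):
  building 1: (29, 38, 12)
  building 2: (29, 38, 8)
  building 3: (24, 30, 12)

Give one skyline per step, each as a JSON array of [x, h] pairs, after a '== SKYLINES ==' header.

== SKYLINES ==
[[29,12],[38,0]]
[[29,12],[38,0]]
[[24,12],[38,0]]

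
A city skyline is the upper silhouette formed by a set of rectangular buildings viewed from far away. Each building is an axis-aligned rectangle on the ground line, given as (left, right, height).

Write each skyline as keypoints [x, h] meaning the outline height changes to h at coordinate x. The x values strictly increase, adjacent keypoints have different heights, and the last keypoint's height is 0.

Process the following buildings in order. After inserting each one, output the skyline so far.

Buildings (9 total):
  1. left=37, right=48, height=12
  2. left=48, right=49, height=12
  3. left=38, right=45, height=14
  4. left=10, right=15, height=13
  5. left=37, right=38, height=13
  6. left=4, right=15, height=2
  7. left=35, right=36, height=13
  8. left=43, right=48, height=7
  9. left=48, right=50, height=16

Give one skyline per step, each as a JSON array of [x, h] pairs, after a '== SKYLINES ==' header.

== SKYLINES ==
[[37,12],[48,0]]
[[37,12],[49,0]]
[[37,12],[38,14],[45,12],[49,0]]
[[10,13],[15,0],[37,12],[38,14],[45,12],[49,0]]
[[10,13],[15,0],[37,13],[38,14],[45,12],[49,0]]
[[4,2],[10,13],[15,0],[37,13],[38,14],[45,12],[49,0]]
[[4,2],[10,13],[15,0],[35,13],[36,0],[37,13],[38,14],[45,12],[49,0]]
[[4,2],[10,13],[15,0],[35,13],[36,0],[37,13],[38,14],[45,12],[49,0]]
[[4,2],[10,13],[15,0],[35,13],[36,0],[37,13],[38,14],[45,12],[48,16],[50,0]]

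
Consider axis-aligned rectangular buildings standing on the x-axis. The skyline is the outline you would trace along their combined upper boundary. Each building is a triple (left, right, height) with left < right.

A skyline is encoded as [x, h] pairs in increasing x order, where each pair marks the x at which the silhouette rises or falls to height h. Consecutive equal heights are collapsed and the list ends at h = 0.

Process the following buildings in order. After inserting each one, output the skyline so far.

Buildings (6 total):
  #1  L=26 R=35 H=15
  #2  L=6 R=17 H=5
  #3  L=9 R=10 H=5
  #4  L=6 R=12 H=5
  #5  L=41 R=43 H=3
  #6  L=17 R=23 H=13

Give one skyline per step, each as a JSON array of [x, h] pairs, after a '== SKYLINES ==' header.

== SKYLINES ==
[[26,15],[35,0]]
[[6,5],[17,0],[26,15],[35,0]]
[[6,5],[17,0],[26,15],[35,0]]
[[6,5],[17,0],[26,15],[35,0]]
[[6,5],[17,0],[26,15],[35,0],[41,3],[43,0]]
[[6,5],[17,13],[23,0],[26,15],[35,0],[41,3],[43,0]]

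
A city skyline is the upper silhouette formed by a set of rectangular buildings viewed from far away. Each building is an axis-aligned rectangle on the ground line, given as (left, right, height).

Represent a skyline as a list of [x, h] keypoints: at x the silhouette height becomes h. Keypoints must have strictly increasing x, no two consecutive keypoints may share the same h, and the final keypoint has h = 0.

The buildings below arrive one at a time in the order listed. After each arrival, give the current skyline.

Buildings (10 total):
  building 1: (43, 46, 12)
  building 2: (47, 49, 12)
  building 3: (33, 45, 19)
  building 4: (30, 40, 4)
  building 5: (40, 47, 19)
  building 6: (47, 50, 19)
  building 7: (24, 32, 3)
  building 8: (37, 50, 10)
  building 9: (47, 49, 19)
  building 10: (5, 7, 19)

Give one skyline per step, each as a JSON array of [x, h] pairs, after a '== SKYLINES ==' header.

== SKYLINES ==
[[43,12],[46,0]]
[[43,12],[46,0],[47,12],[49,0]]
[[33,19],[45,12],[46,0],[47,12],[49,0]]
[[30,4],[33,19],[45,12],[46,0],[47,12],[49,0]]
[[30,4],[33,19],[47,12],[49,0]]
[[30,4],[33,19],[50,0]]
[[24,3],[30,4],[33,19],[50,0]]
[[24,3],[30,4],[33,19],[50,0]]
[[24,3],[30,4],[33,19],[50,0]]
[[5,19],[7,0],[24,3],[30,4],[33,19],[50,0]]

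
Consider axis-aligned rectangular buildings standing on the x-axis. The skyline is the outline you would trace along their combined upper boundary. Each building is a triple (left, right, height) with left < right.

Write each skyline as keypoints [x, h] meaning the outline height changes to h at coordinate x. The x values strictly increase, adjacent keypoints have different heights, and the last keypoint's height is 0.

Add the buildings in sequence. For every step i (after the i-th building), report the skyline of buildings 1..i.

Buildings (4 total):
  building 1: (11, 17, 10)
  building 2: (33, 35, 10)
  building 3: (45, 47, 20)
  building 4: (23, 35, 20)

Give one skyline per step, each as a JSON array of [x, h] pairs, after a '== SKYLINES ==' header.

== SKYLINES ==
[[11,10],[17,0]]
[[11,10],[17,0],[33,10],[35,0]]
[[11,10],[17,0],[33,10],[35,0],[45,20],[47,0]]
[[11,10],[17,0],[23,20],[35,0],[45,20],[47,0]]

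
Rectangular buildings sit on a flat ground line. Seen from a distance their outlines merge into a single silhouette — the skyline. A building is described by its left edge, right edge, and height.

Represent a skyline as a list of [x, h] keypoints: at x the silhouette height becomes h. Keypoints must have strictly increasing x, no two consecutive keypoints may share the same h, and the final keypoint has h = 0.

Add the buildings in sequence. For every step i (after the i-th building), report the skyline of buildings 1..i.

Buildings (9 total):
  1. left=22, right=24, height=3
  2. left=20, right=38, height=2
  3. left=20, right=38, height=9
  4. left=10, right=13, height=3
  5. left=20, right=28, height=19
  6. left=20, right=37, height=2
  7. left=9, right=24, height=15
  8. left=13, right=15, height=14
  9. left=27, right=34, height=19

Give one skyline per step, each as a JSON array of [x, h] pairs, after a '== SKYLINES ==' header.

== SKYLINES ==
[[22,3],[24,0]]
[[20,2],[22,3],[24,2],[38,0]]
[[20,9],[38,0]]
[[10,3],[13,0],[20,9],[38,0]]
[[10,3],[13,0],[20,19],[28,9],[38,0]]
[[10,3],[13,0],[20,19],[28,9],[38,0]]
[[9,15],[20,19],[28,9],[38,0]]
[[9,15],[20,19],[28,9],[38,0]]
[[9,15],[20,19],[34,9],[38,0]]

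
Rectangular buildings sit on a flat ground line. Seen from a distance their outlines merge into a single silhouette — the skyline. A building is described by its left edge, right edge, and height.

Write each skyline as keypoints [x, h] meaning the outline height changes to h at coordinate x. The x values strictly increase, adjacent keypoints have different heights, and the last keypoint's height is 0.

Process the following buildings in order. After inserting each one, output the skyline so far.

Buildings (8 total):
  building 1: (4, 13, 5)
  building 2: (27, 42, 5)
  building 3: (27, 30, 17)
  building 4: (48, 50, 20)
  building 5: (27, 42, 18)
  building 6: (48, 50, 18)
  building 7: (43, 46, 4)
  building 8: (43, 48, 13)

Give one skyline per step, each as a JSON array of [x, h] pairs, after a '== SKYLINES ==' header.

== SKYLINES ==
[[4,5],[13,0]]
[[4,5],[13,0],[27,5],[42,0]]
[[4,5],[13,0],[27,17],[30,5],[42,0]]
[[4,5],[13,0],[27,17],[30,5],[42,0],[48,20],[50,0]]
[[4,5],[13,0],[27,18],[42,0],[48,20],[50,0]]
[[4,5],[13,0],[27,18],[42,0],[48,20],[50,0]]
[[4,5],[13,0],[27,18],[42,0],[43,4],[46,0],[48,20],[50,0]]
[[4,5],[13,0],[27,18],[42,0],[43,13],[48,20],[50,0]]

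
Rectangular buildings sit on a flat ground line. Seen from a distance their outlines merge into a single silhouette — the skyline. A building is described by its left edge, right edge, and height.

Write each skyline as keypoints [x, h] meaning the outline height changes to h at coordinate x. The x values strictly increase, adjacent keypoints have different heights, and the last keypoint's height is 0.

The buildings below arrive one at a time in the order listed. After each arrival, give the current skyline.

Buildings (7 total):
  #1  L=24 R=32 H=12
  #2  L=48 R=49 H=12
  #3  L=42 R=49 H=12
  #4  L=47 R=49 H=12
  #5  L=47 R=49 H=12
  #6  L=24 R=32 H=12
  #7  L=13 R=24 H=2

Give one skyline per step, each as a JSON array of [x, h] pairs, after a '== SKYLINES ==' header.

== SKYLINES ==
[[24,12],[32,0]]
[[24,12],[32,0],[48,12],[49,0]]
[[24,12],[32,0],[42,12],[49,0]]
[[24,12],[32,0],[42,12],[49,0]]
[[24,12],[32,0],[42,12],[49,0]]
[[24,12],[32,0],[42,12],[49,0]]
[[13,2],[24,12],[32,0],[42,12],[49,0]]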